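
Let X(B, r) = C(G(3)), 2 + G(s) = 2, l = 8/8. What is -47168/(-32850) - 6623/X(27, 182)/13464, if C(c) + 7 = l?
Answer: 223776959/147430800 ≈ 1.5178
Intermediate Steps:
l = 1 (l = 8*(1/8) = 1)
G(s) = 0 (G(s) = -2 + 2 = 0)
C(c) = -6 (C(c) = -7 + 1 = -6)
X(B, r) = -6
-47168/(-32850) - 6623/X(27, 182)/13464 = -47168/(-32850) - 6623/(-6)/13464 = -47168*(-1/32850) - 6623*(-1/6)*(1/13464) = 23584/16425 + (6623/6)*(1/13464) = 23584/16425 + 6623/80784 = 223776959/147430800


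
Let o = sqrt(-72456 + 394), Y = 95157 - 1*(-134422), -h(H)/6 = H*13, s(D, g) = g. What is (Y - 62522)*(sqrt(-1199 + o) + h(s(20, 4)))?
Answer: -52121784 + 167057*sqrt(-1199 + I*sqrt(72062)) ≈ -5.1478e+7 + 5.8203e+6*I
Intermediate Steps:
h(H) = -78*H (h(H) = -6*H*13 = -78*H)
Y = 229579 (Y = 95157 + 134422 = 229579)
o = I*sqrt(72062) (o = sqrt(-72062) = I*sqrt(72062) ≈ 268.44*I)
(Y - 62522)*(sqrt(-1199 + o) + h(s(20, 4))) = (229579 - 62522)*(sqrt(-1199 + I*sqrt(72062)) - 78*4) = 167057*(sqrt(-1199 + I*sqrt(72062)) - 312) = 167057*(-312 + sqrt(-1199 + I*sqrt(72062))) = -52121784 + 167057*sqrt(-1199 + I*sqrt(72062))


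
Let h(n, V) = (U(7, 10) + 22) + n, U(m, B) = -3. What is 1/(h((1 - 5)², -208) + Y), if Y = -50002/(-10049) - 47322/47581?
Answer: 478141469/18638557799 ≈ 0.025653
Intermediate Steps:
Y = 1903606384/478141469 (Y = -50002*(-1/10049) - 47322*1/47581 = 50002/10049 - 47322/47581 = 1903606384/478141469 ≈ 3.9813)
h(n, V) = 19 + n (h(n, V) = (-3 + 22) + n = 19 + n)
1/(h((1 - 5)², -208) + Y) = 1/((19 + (1 - 5)²) + 1903606384/478141469) = 1/((19 + (-4)²) + 1903606384/478141469) = 1/((19 + 16) + 1903606384/478141469) = 1/(35 + 1903606384/478141469) = 1/(18638557799/478141469) = 478141469/18638557799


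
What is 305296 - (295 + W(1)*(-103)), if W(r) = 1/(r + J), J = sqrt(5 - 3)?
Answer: 304898 + 103*sqrt(2) ≈ 3.0504e+5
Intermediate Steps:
J = sqrt(2) ≈ 1.4142
W(r) = 1/(r + sqrt(2))
305296 - (295 + W(1)*(-103)) = 305296 - (295 - 103/(1 + sqrt(2))) = 305296 + (-295 + 103/(1 + sqrt(2))) = 305001 + 103/(1 + sqrt(2))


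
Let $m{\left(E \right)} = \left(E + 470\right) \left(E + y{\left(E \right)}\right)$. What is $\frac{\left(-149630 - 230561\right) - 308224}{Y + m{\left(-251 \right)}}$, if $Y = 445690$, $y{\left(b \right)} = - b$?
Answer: $- \frac{19669}{12734} \approx -1.5446$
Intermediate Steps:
$m{\left(E \right)} = 0$ ($m{\left(E \right)} = \left(E + 470\right) \left(E - E\right) = \left(470 + E\right) 0 = 0$)
$\frac{\left(-149630 - 230561\right) - 308224}{Y + m{\left(-251 \right)}} = \frac{\left(-149630 - 230561\right) - 308224}{445690 + 0} = \frac{\left(-149630 - 230561\right) - 308224}{445690} = \left(-380191 - 308224\right) \frac{1}{445690} = \left(-688415\right) \frac{1}{445690} = - \frac{19669}{12734}$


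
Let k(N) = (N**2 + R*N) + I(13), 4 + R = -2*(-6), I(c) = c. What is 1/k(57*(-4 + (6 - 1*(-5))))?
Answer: 1/162406 ≈ 6.1574e-6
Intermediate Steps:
R = 8 (R = -4 - 2*(-6) = -4 - 1*(-12) = -4 + 12 = 8)
k(N) = 13 + N**2 + 8*N (k(N) = (N**2 + 8*N) + 13 = 13 + N**2 + 8*N)
1/k(57*(-4 + (6 - 1*(-5)))) = 1/(13 + (57*(-4 + (6 - 1*(-5))))**2 + 8*(57*(-4 + (6 - 1*(-5))))) = 1/(13 + (57*(-4 + (6 + 5)))**2 + 8*(57*(-4 + (6 + 5)))) = 1/(13 + (57*(-4 + 11))**2 + 8*(57*(-4 + 11))) = 1/(13 + (57*7)**2 + 8*(57*7)) = 1/(13 + 399**2 + 8*399) = 1/(13 + 159201 + 3192) = 1/162406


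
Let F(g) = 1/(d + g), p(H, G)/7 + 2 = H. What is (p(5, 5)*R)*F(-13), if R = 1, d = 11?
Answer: -21/2 ≈ -10.500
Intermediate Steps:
p(H, G) = -14 + 7*H
F(g) = 1/(11 + g)
(p(5, 5)*R)*F(-13) = ((-14 + 7*5)*1)/(11 - 13) = ((-14 + 35)*1)/(-2) = (21*1)*(-½) = 21*(-½) = -21/2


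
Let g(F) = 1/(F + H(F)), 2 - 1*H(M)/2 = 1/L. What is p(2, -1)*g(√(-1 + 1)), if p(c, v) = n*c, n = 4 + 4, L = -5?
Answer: 40/11 ≈ 3.6364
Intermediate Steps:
n = 8
H(M) = 22/5 (H(M) = 4 - 2/(-5) = 4 - 2*(-⅕) = 4 + ⅖ = 22/5)
p(c, v) = 8*c
g(F) = 1/(22/5 + F) (g(F) = 1/(F + 22/5) = 1/(22/5 + F))
p(2, -1)*g(√(-1 + 1)) = (8*2)*(5/(22 + 5*√(-1 + 1))) = 16*(5/(22 + 5*√0)) = 16*(5/(22 + 5*0)) = 16*(5/(22 + 0)) = 16*(5/22) = 40/11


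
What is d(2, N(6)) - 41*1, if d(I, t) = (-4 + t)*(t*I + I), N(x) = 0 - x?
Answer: 59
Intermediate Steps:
N(x) = -x
d(I, t) = (-4 + t)*(I + I*t) (d(I, t) = (-4 + t)*(I*t + I) = (-4 + t)*(I + I*t))
d(2, N(6)) - 41*1 = 2*(-4 + (-1*6)**2 - (-3)*6) - 41*1 = 2*(-4 + (-6)**2 - 3*(-6)) - 41 = 2*(-4 + 36 + 18) - 41 = 2*50 - 41 = 100 - 41 = 59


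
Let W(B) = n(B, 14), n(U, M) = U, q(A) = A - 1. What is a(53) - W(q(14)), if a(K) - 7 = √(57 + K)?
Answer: -6 + √110 ≈ 4.4881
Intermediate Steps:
q(A) = -1 + A
a(K) = 7 + √(57 + K)
W(B) = B
a(53) - W(q(14)) = (7 + √(57 + 53)) - (-1 + 14) = (7 + √110) - 1*13 = (7 + √110) - 13 = -6 + √110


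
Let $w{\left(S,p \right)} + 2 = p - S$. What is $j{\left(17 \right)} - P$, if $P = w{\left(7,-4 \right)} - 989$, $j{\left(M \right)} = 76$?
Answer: $1078$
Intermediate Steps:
$w{\left(S,p \right)} = -2 + p - S$ ($w{\left(S,p \right)} = -2 - \left(S - p\right) = -2 + p - S$)
$P = -1002$ ($P = \left(-2 - 4 - 7\right) - 989 = -13 - 989 = -1002$)
$j{\left(17 \right)} - P = 76 - -1002 = 76 + 1002 = 1078$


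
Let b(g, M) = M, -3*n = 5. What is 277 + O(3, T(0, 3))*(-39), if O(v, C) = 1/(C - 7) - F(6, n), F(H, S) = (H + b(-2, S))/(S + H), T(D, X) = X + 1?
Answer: 329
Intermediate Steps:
n = -5/3 (n = -⅓*5 = -5/3 ≈ -1.6667)
T(D, X) = 1 + X
F(H, S) = 1 (F(H, S) = (H + S)/(S + H) = (H + S)/(H + S) = 1)
O(v, C) = -1 + 1/(-7 + C) (O(v, C) = 1/(C - 7) - 1*1 = 1/(-7 + C) - 1 = -1 + 1/(-7 + C))
277 + O(3, T(0, 3))*(-39) = 277 + ((8 - (1 + 3))/(-7 + (1 + 3)))*(-39) = 277 + ((8 - 1*4)/(-7 + 4))*(-39) = 277 + ((8 - 4)/(-3))*(-39) = 277 - ⅓*4*(-39) = 277 - 4/3*(-39) = 277 + 52 = 329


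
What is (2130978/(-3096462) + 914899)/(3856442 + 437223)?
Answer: 2552205276/11977631093 ≈ 0.21308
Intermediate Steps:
(2130978/(-3096462) + 914899)/(3856442 + 437223) = (2130978*(-1/3096462) + 914899)/4293665 = (-355163/516077 + 914899)*(1/4293665) = (472157976060/516077)*(1/4293665) = 2552205276/11977631093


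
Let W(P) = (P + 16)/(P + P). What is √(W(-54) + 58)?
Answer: √18906/18 ≈ 7.6388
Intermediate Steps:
W(P) = (16 + P)/(2*P) (W(P) = (16 + P)/((2*P)) = (16 + P)*(1/(2*P)) = (16 + P)/(2*P))
√(W(-54) + 58) = √((½)*(16 - 54)/(-54) + 58) = √((½)*(-1/54)*(-38) + 58) = √(19/54 + 58) = √(3151/54) = √18906/18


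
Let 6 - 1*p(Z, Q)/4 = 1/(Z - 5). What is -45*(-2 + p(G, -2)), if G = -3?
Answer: -2025/2 ≈ -1012.5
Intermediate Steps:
p(Z, Q) = 24 - 4/(-5 + Z) (p(Z, Q) = 24 - 4/(Z - 5) = 24 - 4/(-5 + Z))
-45*(-2 + p(G, -2)) = -45*(-2 + 4*(-31 + 6*(-3))/(-5 - 3)) = -45*(-2 + 4*(-31 - 18)/(-8)) = -45*(-2 + 4*(-⅛)*(-49)) = -45*(-2 + 49/2) = -45*45/2 = -2025/2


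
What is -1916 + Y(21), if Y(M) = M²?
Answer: -1475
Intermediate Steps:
-1916 + Y(21) = -1916 + 21² = -1916 + 441 = -1475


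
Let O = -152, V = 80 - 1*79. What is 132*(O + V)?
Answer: -19932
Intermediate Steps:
V = 1 (V = 80 - 79 = 1)
132*(O + V) = 132*(-152 + 1) = 132*(-151) = -19932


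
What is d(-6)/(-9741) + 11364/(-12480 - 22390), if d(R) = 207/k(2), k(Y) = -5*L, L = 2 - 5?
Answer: -3705931/11322289 ≈ -0.32731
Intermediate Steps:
L = -3
k(Y) = 15 (k(Y) = -5*(-3) = 15)
d(R) = 69/5 (d(R) = 207/15 = 207*(1/15) = 69/5)
d(-6)/(-9741) + 11364/(-12480 - 22390) = (69/5)/(-9741) + 11364/(-12480 - 22390) = (69/5)*(-1/9741) + 11364/(-34870) = -23/16235 + 11364*(-1/34870) = -23/16235 - 5682/17435 = -3705931/11322289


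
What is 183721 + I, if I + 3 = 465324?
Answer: 649042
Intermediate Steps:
I = 465321 (I = -3 + 465324 = 465321)
183721 + I = 183721 + 465321 = 649042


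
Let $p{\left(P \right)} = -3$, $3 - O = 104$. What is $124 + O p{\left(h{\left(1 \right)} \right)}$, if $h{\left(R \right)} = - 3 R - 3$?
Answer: $427$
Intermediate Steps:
$O = -101$ ($O = 3 - 104 = -101$)
$h{\left(R \right)} = -3 - 3 R$
$124 + O p{\left(h{\left(1 \right)} \right)} = 124 - -303 = 124 + 303 = 427$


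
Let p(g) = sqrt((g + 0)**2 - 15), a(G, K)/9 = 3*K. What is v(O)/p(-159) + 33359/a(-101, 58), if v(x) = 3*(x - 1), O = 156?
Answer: 33359/1566 + 155*sqrt(25266)/8422 ≈ 24.227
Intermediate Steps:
a(G, K) = 27*K (a(G, K) = 9*(3*K) = 27*K)
p(g) = sqrt(-15 + g**2) (p(g) = sqrt(g**2 - 15) = sqrt(-15 + g**2))
v(x) = -3 + 3*x (v(x) = 3*(-1 + x) = -3 + 3*x)
v(O)/p(-159) + 33359/a(-101, 58) = (-3 + 3*156)/(sqrt(-15 + (-159)**2)) + 33359/((27*58)) = (-3 + 468)/(sqrt(-15 + 25281)) + 33359/1566 = 465/(sqrt(25266)) + 33359*(1/1566) = 465*(sqrt(25266)/25266) + 33359/1566 = 155*sqrt(25266)/8422 + 33359/1566 = 33359/1566 + 155*sqrt(25266)/8422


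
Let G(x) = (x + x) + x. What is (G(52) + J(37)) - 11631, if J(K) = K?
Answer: -11438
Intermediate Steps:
G(x) = 3*x (G(x) = 2*x + x = 3*x)
(G(52) + J(37)) - 11631 = (3*52 + 37) - 11631 = (156 + 37) - 11631 = 193 - 11631 = -11438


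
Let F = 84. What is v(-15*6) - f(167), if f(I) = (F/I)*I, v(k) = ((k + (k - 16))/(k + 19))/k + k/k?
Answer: -265283/3195 ≈ -83.031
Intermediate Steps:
v(k) = 1 + (-16 + 2*k)/(k*(19 + k)) (v(k) = ((k + (-16 + k))/(19 + k))/k + 1 = ((-16 + 2*k)/(19 + k))/k + 1 = (-16 + 2*k)/(k*(19 + k)) + 1 = 1 + (-16 + 2*k)/(k*(19 + k)))
f(I) = 84 (f(I) = (84/I)*I = 84)
v(-15*6) - f(167) = (-16 + (-15*6)² + 21*(-15*6))/(((-15*6))*(19 - 15*6)) - 1*84 = (-16 + (-90)² + 21*(-90))/((-90)*(19 - 90)) - 84 = -1/90*(-16 + 8100 - 1890)/(-71) - 84 = -1/90*(-1/71)*6194 - 84 = 3097/3195 - 84 = -265283/3195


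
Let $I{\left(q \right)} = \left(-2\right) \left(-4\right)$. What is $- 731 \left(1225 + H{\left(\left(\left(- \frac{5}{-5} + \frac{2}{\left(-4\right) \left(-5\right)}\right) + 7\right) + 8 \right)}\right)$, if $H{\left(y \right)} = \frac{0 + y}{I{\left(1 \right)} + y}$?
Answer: $- \frac{215927166}{241} \approx -8.9596 \cdot 10^{5}$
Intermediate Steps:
$I{\left(q \right)} = 8$
$H{\left(y \right)} = \frac{y}{8 + y}$ ($H{\left(y \right)} = \frac{0 + y}{8 + y} = \frac{y}{8 + y}$)
$- 731 \left(1225 + H{\left(\left(\left(- \frac{5}{-5} + \frac{2}{\left(-4\right) \left(-5\right)}\right) + 7\right) + 8 \right)}\right) = - 731 \left(1225 + \frac{\left(\left(- \frac{5}{-5} + \frac{2}{\left(-4\right) \left(-5\right)}\right) + 7\right) + 8}{8 + \left(\left(\left(- \frac{5}{-5} + \frac{2}{\left(-4\right) \left(-5\right)}\right) + 7\right) + 8\right)}\right) = - 731 \left(1225 + \frac{\left(\left(\left(-5\right) \left(- \frac{1}{5}\right) + \frac{2}{20}\right) + 7\right) + 8}{8 + \left(\left(\left(\left(-5\right) \left(- \frac{1}{5}\right) + \frac{2}{20}\right) + 7\right) + 8\right)}\right) = - 731 \left(1225 + \frac{\left(\left(1 + 2 \cdot \frac{1}{20}\right) + 7\right) + 8}{8 + \left(\left(\left(1 + 2 \cdot \frac{1}{20}\right) + 7\right) + 8\right)}\right) = - 731 \left(1225 + \frac{\left(\left(1 + \frac{1}{10}\right) + 7\right) + 8}{8 + \left(\left(\left(1 + \frac{1}{10}\right) + 7\right) + 8\right)}\right) = - 731 \left(1225 + \frac{\left(\frac{11}{10} + 7\right) + 8}{8 + \left(\left(\frac{11}{10} + 7\right) + 8\right)}\right) = - 731 \left(1225 + \frac{\frac{81}{10} + 8}{8 + \left(\frac{81}{10} + 8\right)}\right) = - 731 \left(1225 + \frac{161}{10 \left(8 + \frac{161}{10}\right)}\right) = - 731 \left(1225 + \frac{161}{10 \cdot \frac{241}{10}}\right) = - 731 \left(1225 + \frac{161}{10} \cdot \frac{10}{241}\right) = - 731 \left(1225 + \frac{161}{241}\right) = \left(-731\right) \frac{295386}{241} = - \frac{215927166}{241}$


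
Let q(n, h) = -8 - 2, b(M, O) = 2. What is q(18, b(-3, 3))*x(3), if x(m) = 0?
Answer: 0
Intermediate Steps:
q(n, h) = -10
q(18, b(-3, 3))*x(3) = -10*0 = 0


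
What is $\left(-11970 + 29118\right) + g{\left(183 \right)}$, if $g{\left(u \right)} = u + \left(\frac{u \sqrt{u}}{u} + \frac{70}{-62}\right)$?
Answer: $\frac{537226}{31} + \sqrt{183} \approx 17343.0$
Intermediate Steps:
$g{\left(u \right)} = - \frac{35}{31} + u + \sqrt{u}$ ($g{\left(u \right)} = u + \left(\frac{u^{\frac{3}{2}}}{u} + 70 \left(- \frac{1}{62}\right)\right) = u + \left(\sqrt{u} - \frac{35}{31}\right) = u + \left(- \frac{35}{31} + \sqrt{u}\right) = - \frac{35}{31} + u + \sqrt{u}$)
$\left(-11970 + 29118\right) + g{\left(183 \right)} = \left(-11970 + 29118\right) + \left(- \frac{35}{31} + 183 + \sqrt{183}\right) = 17148 + \left(\frac{5638}{31} + \sqrt{183}\right) = \frac{537226}{31} + \sqrt{183}$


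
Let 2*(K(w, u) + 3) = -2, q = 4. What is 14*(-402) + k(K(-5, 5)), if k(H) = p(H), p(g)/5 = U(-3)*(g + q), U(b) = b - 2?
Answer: -5628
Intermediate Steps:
K(w, u) = -4 (K(w, u) = -3 + (½)*(-2) = -3 - 1 = -4)
U(b) = -2 + b
p(g) = -100 - 25*g (p(g) = 5*((-2 - 3)*(g + 4)) = 5*(-5*(4 + g)) = 5*(-20 - 5*g) = -100 - 25*g)
k(H) = -100 - 25*H
14*(-402) + k(K(-5, 5)) = 14*(-402) + (-100 - 25*(-4)) = -5628 + (-100 + 100) = -5628 + 0 = -5628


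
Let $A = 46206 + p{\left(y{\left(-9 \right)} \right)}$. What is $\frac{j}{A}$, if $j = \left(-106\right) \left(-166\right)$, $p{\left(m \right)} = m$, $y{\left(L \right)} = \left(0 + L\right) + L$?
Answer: $\frac{4399}{11547} \approx 0.38096$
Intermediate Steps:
$y{\left(L \right)} = 2 L$ ($y{\left(L \right)} = L + L = 2 L$)
$j = 17596$
$A = 46188$ ($A = 46206 + 2 \left(-9\right) = 46206 - 18 = 46188$)
$\frac{j}{A} = \frac{17596}{46188} = 17596 \cdot \frac{1}{46188} = \frac{4399}{11547}$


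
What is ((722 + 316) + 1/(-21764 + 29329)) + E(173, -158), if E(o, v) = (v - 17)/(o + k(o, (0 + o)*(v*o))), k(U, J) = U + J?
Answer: 37129907889231/35770618340 ≈ 1038.0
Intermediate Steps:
k(U, J) = J + U
E(o, v) = (-17 + v)/(2*o + v*o**2) (E(o, v) = (v - 17)/(o + ((0 + o)*(v*o) + o)) = (-17 + v)/(o + (o*(o*v) + o)) = (-17 + v)/(o + (v*o**2 + o)) = (-17 + v)/(o + (o + v*o**2)) = (-17 + v)/(2*o + v*o**2))
((722 + 316) + 1/(-21764 + 29329)) + E(173, -158) = ((722 + 316) + 1/(-21764 + 29329)) + (-17 - 158)/(173*(2 + 173*(-158))) = (1038 + 1/7565) + (1/173)*(-175)/(2 - 27334) = (1038 + 1/7565) + (1/173)*(-175)/(-27332) = 7852471/7565 + (1/173)*(-1/27332)*(-175) = 7852471/7565 + 175/4728436 = 37129907889231/35770618340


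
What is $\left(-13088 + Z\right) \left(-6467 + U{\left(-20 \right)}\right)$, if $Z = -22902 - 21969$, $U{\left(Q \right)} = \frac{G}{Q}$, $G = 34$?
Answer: $\frac{3749193833}{10} \approx 3.7492 \cdot 10^{8}$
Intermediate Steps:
$U{\left(Q \right)} = \frac{34}{Q}$
$Z = -44871$
$\left(-13088 + Z\right) \left(-6467 + U{\left(-20 \right)}\right) = \left(-13088 - 44871\right) \left(-6467 + \frac{34}{-20}\right) = - 57959 \left(-6467 + 34 \left(- \frac{1}{20}\right)\right) = - 57959 \left(-6467 - \frac{17}{10}\right) = \left(-57959\right) \left(- \frac{64687}{10}\right) = \frac{3749193833}{10}$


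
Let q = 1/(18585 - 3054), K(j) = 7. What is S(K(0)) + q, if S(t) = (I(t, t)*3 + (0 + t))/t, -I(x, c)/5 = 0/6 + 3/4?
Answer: -263999/434868 ≈ -0.60708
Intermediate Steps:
I(x, c) = -15/4 (I(x, c) = -5*(0/6 + 3/4) = -5*(0*(⅙) + 3*(¼)) = -5*(0 + ¾) = -5*¾ = -15/4)
S(t) = (-45/4 + t)/t (S(t) = (-15/4*3 + (0 + t))/t = (-45/4 + t)/t)
q = 1/15531 ≈ 6.4387e-5
S(K(0)) + q = (-45/4 + 7)/7 + 1/15531 = (⅐)*(-17/4) + 1/15531 = -17/28 + 1/15531 = -263999/434868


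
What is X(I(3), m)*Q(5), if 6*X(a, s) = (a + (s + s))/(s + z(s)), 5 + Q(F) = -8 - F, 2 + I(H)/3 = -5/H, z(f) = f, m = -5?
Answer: -63/10 ≈ -6.3000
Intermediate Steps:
I(H) = -6 - 15/H (I(H) = -6 + 3*(-5/H) = -6 - 15/H)
Q(F) = -13 - F (Q(F) = -5 + (-8 - F) = -13 - F)
X(a, s) = (a + 2*s)/(12*s) (X(a, s) = ((a + (s + s))/(s + s))/6 = ((a + 2*s)/((2*s)))/6 = ((a + 2*s)*(1/(2*s)))/6 = ((a + 2*s)/(2*s))/6 = (a + 2*s)/(12*s))
X(I(3), m)*Q(5) = ((1/12)*((-6 - 15/3) + 2*(-5))/(-5))*(-13 - 1*5) = ((1/12)*(-⅕)*((-6 - 15*⅓) - 10))*(-13 - 5) = ((1/12)*(-⅕)*((-6 - 5) - 10))*(-18) = ((1/12)*(-⅕)*(-11 - 10))*(-18) = ((1/12)*(-⅕)*(-21))*(-18) = (7/20)*(-18) = -63/10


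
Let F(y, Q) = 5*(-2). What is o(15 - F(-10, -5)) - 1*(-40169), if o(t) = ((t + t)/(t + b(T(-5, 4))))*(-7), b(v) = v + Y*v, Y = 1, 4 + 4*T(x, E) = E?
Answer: 40155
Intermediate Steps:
T(x, E) = -1 + E/4
F(y, Q) = -10
b(v) = 2*v (b(v) = v + 1*v = v + v = 2*v)
o(t) = -14 (o(t) = ((t + t)/(t + 2*(-1 + (1/4)*4)))*(-7) = ((2*t)/(t + 2*(-1 + 1)))*(-7) = ((2*t)/(t + 2*0))*(-7) = ((2*t)/(t + 0))*(-7) = ((2*t)/t)*(-7) = 2*(-7) = -14)
o(15 - F(-10, -5)) - 1*(-40169) = -14 - 1*(-40169) = -14 + 40169 = 40155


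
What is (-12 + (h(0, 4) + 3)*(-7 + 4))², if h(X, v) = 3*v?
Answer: 3249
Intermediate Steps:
(-12 + (h(0, 4) + 3)*(-7 + 4))² = (-12 + (3*4 + 3)*(-7 + 4))² = (-12 + (12 + 3)*(-3))² = (-12 + 15*(-3))² = (-12 - 45)² = (-57)² = 3249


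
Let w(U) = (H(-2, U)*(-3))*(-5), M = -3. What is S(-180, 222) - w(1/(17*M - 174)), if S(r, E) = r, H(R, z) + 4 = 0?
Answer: -120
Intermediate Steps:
H(R, z) = -4 (H(R, z) = -4 + 0 = -4)
w(U) = -60 (w(U) = -4*(-3)*(-5) = 12*(-5) = -60)
S(-180, 222) - w(1/(17*M - 174)) = -180 - 1*(-60) = -180 + 60 = -120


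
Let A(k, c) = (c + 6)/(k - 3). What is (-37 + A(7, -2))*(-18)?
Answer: 648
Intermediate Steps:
A(k, c) = (6 + c)/(-3 + k)
(-37 + A(7, -2))*(-18) = (-37 + (6 - 2)/(-3 + 7))*(-18) = (-37 + 4/4)*(-18) = (-37 + (1/4)*4)*(-18) = (-37 + 1)*(-18) = -36*(-18) = 648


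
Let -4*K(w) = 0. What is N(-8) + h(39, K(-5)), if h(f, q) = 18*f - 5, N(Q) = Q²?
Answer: 761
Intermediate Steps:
K(w) = 0 (K(w) = -¼*0 = 0)
h(f, q) = -5 + 18*f
N(-8) + h(39, K(-5)) = (-8)² + (-5 + 18*39) = 64 + (-5 + 702) = 64 + 697 = 761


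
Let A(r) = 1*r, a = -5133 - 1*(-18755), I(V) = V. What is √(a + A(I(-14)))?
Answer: 18*√42 ≈ 116.65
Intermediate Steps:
a = 13622 (a = -5133 + 18755 = 13622)
A(r) = r
√(a + A(I(-14))) = √(13622 - 14) = √13608 = 18*√42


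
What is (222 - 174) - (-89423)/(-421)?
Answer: -69215/421 ≈ -164.41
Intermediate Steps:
(222 - 174) - (-89423)/(-421) = 48 - (-89423)*(-1)/421 = 48 - 223*401/421 = 48 - 89423/421 = -69215/421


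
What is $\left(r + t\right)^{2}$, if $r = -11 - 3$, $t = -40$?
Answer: $2916$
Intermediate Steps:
$r = -14$
$\left(r + t\right)^{2} = \left(-14 - 40\right)^{2} = \left(-54\right)^{2} = 2916$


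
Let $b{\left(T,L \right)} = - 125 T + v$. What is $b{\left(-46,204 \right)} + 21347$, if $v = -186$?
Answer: $26911$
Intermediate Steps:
$b{\left(T,L \right)} = -186 - 125 T$ ($b{\left(T,L \right)} = - 125 T - 186 = -186 - 125 T$)
$b{\left(-46,204 \right)} + 21347 = \left(-186 - -5750\right) + 21347 = \left(-186 + 5750\right) + 21347 = 5564 + 21347 = 26911$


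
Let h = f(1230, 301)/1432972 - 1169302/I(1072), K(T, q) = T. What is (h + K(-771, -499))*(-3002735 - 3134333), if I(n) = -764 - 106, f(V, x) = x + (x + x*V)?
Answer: -548274164184344024/155835705 ≈ -3.5183e+9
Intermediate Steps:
f(V, x) = 2*x + V*x (f(V, x) = x + (x + V*x) = 2*x + V*x)
I(n) = -870
h = 209487456173/155835705 (h = (301*(2 + 1230))/1432972 - 1169302/(-870) = (301*1232)*(1/1432972) - 1169302*(-1/870) = 370832*(1/1432972) + 584651/435 = 92708/358243 + 584651/435 = 209487456173/155835705 ≈ 1344.3)
(h + K(-771, -499))*(-3002735 - 3134333) = (209487456173/155835705 - 771)*(-3002735 - 3134333) = (89338127618/155835705)*(-6137068) = -548274164184344024/155835705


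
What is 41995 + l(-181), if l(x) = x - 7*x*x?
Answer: -187513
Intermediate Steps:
l(x) = x - 7*x²
41995 + l(-181) = 41995 - 181*(1 - 7*(-181)) = 41995 - 181*(1 + 1267) = 41995 - 181*1268 = 41995 - 229508 = -187513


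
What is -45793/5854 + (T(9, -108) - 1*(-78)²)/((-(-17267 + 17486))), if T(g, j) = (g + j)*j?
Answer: -12334633/427342 ≈ -28.864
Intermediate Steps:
T(g, j) = j*(g + j)
-45793/5854 + (T(9, -108) - 1*(-78)²)/((-(-17267 + 17486))) = -45793/5854 + (-108*(9 - 108) - 1*(-78)²)/((-(-17267 + 17486))) = -45793*1/5854 + (-108*(-99) - 1*6084)/((-1*219)) = -45793/5854 + (10692 - 6084)/(-219) = -45793/5854 + 4608*(-1/219) = -45793/5854 - 1536/73 = -12334633/427342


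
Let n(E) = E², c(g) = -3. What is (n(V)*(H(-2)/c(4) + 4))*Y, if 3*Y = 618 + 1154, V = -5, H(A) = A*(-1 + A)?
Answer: 88600/3 ≈ 29533.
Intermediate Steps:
Y = 1772/3 (Y = (618 + 1154)/3 = (⅓)*1772 = 1772/3 ≈ 590.67)
(n(V)*(H(-2)/c(4) + 4))*Y = ((-5)²*(-2*(-1 - 2)/(-3) + 4))*(1772/3) = (25*(-2*(-3)*(-⅓) + 4))*(1772/3) = (25*(6*(-⅓) + 4))*(1772/3) = (25*(-2 + 4))*(1772/3) = (25*2)*(1772/3) = 50*(1772/3) = 88600/3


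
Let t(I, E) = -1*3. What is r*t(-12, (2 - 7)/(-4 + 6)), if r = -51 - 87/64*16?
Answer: 873/4 ≈ 218.25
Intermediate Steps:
t(I, E) = -3
r = -291/4 (r = -51 - 87*1/64*16 = -51 - 87/64*16 = -51 - 87/4 = -291/4 ≈ -72.750)
r*t(-12, (2 - 7)/(-4 + 6)) = -291/4*(-3) = 873/4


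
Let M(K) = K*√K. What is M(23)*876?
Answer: 20148*√23 ≈ 96626.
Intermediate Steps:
M(K) = K^(3/2)
M(23)*876 = 23^(3/2)*876 = (23*√23)*876 = 20148*√23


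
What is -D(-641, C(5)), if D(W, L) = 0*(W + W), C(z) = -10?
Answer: 0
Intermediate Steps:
D(W, L) = 0 (D(W, L) = 0*(2*W) = 0)
-D(-641, C(5)) = -1*0 = 0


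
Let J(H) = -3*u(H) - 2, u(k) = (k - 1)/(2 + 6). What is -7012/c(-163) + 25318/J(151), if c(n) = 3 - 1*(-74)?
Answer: -9431740/17941 ≈ -525.71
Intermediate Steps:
u(k) = -⅛ + k/8 (u(k) = (-1 + k)/8 = (-1 + k)*(⅛) = -⅛ + k/8)
J(H) = -13/8 - 3*H/8 (J(H) = -3*(-⅛ + H/8) - 2 = (3/8 - 3*H/8) - 2 = -13/8 - 3*H/8)
c(n) = 77 (c(n) = 3 + 74 = 77)
-7012/c(-163) + 25318/J(151) = -7012/77 + 25318/(-13/8 - 3/8*151) = -7012*1/77 + 25318/(-13/8 - 453/8) = -7012/77 + 25318/(-233/4) = -7012/77 + 25318*(-4/233) = -7012/77 - 101272/233 = -9431740/17941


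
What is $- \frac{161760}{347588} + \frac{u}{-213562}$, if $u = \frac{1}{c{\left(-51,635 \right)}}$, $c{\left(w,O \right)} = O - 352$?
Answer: $- \frac{2444114667137}{5251884883262} \approx -0.46538$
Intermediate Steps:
$c{\left(w,O \right)} = -352 + O$
$u = \frac{1}{283}$ ($u = \frac{1}{-352 + 635} = \frac{1}{283} \approx 0.0035336$)
$- \frac{161760}{347588} + \frac{u}{-213562} = - \frac{161760}{347588} + \frac{1}{283 \left(-213562\right)} = \left(-161760\right) \frac{1}{347588} + \frac{1}{283} \left(- \frac{1}{213562}\right) = - \frac{40440}{86897} - \frac{1}{60438046} = - \frac{2444114667137}{5251884883262}$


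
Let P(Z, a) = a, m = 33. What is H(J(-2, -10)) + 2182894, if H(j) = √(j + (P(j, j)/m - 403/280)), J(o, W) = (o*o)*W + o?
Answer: 2182894 + I*√106039010/1540 ≈ 2.1829e+6 + 6.6867*I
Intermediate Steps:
J(o, W) = o + W*o² (J(o, W) = o²*W + o = W*o² + o = o + W*o²)
H(j) = √(-403/280 + 34*j/33) (H(j) = √(j + (j/33 - 403/280)) = √(j + (-403/280 + j/33)) = √(-403/280 + 34*j/33))
H(J(-2, -10)) + 2182894 = √(-30720690 + 21991200*(-2*(1 - 10*(-2))))/4620 + 2182894 = √(-30720690 + 21991200*(-2*(1 + 20)))/4620 + 2182894 = √(-30720690 + 21991200*(-2*21))/4620 + 2182894 = √(-30720690 + 21991200*(-42))/4620 + 2182894 = √(-30720690 - 923630400)/4620 + 2182894 = √(-954351090)/4620 + 2182894 = (3*I*√106039010)/4620 + 2182894 = I*√106039010/1540 + 2182894 = 2182894 + I*√106039010/1540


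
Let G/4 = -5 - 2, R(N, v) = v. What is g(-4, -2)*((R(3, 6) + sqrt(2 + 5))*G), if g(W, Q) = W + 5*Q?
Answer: 2352 + 392*sqrt(7) ≈ 3389.1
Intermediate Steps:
G = -28 (G = 4*(-5 - 2) = 4*(-7) = -28)
g(-4, -2)*((R(3, 6) + sqrt(2 + 5))*G) = (-4 + 5*(-2))*((6 + sqrt(2 + 5))*(-28)) = (-4 - 10)*((6 + sqrt(7))*(-28)) = -14*(-168 - 28*sqrt(7)) = 2352 + 392*sqrt(7)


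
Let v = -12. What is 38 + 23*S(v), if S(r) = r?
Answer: -238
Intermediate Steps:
38 + 23*S(v) = 38 + 23*(-12) = 38 - 276 = -238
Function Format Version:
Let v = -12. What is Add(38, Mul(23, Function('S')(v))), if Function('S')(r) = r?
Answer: -238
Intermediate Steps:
Add(38, Mul(23, Function('S')(v))) = Add(38, Mul(23, -12)) = Add(38, -276) = -238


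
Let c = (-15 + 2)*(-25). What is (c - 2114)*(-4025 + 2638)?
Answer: 2481343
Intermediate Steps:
c = 325 (c = -13*(-25) = 325)
(c - 2114)*(-4025 + 2638) = (325 - 2114)*(-4025 + 2638) = -1789*(-1387) = 2481343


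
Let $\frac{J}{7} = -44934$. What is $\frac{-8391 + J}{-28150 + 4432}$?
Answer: $\frac{107643}{7906} \approx 13.615$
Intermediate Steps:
$J = -314538$ ($J = 7 \left(-44934\right) = -314538$)
$\frac{-8391 + J}{-28150 + 4432} = \frac{-8391 - 314538}{-28150 + 4432} = - \frac{322929}{-23718} = \left(-322929\right) \left(- \frac{1}{23718}\right) = \frac{107643}{7906}$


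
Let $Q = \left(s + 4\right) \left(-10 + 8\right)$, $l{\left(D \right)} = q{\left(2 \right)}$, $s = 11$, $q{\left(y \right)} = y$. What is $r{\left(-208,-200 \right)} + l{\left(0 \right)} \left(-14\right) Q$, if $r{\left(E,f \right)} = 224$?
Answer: $1064$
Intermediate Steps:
$l{\left(D \right)} = 2$
$Q = -30$ ($Q = \left(11 + 4\right) \left(-10 + 8\right) = 15 \left(-2\right) = -30$)
$r{\left(-208,-200 \right)} + l{\left(0 \right)} \left(-14\right) Q = 224 + 2 \left(-14\right) \left(-30\right) = 224 - -840 = 224 + 840 = 1064$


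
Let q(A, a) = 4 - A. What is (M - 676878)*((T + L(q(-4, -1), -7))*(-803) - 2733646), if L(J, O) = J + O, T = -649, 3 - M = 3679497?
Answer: 9641966860344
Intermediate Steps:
M = -3679494 (M = 3 - 1*3679497 = 3 - 3679497 = -3679494)
(M - 676878)*((T + L(q(-4, -1), -7))*(-803) - 2733646) = (-3679494 - 676878)*((-649 + ((4 - 1*(-4)) - 7))*(-803) - 2733646) = -4356372*((-649 + ((4 + 4) - 7))*(-803) - 2733646) = -4356372*((-649 + (8 - 7))*(-803) - 2733646) = -4356372*((-649 + 1)*(-803) - 2733646) = -4356372*(-648*(-803) - 2733646) = -4356372*(520344 - 2733646) = -4356372*(-2213302) = 9641966860344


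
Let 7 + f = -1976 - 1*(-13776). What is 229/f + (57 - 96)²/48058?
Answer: 28942435/566747994 ≈ 0.051068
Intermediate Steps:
f = 11793 (f = -7 + (-1976 - 1*(-13776)) = -7 + (-1976 + 13776) = -7 + 11800 = 11793)
229/f + (57 - 96)²/48058 = 229/11793 + (57 - 96)²/48058 = 229*(1/11793) + (-39)²*(1/48058) = 229/11793 + 1521*(1/48058) = 229/11793 + 1521/48058 = 28942435/566747994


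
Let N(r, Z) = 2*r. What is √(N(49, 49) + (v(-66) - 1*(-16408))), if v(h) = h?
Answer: 2*√4110 ≈ 128.22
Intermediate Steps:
√(N(49, 49) + (v(-66) - 1*(-16408))) = √(2*49 + (-66 - 1*(-16408))) = √(98 + (-66 + 16408)) = √(98 + 16342) = √16440 = 2*√4110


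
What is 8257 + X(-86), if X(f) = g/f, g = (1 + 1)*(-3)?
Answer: 355054/43 ≈ 8257.1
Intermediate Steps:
g = -6 (g = 2*(-3) = -6)
X(f) = -6/f
8257 + X(-86) = 8257 - 6/(-86) = 8257 - 6*(-1/86) = 8257 + 3/43 = 355054/43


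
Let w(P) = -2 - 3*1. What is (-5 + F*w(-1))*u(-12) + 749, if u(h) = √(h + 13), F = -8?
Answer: 784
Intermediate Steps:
w(P) = -5 (w(P) = -2 - 3 = -5)
u(h) = √(13 + h)
(-5 + F*w(-1))*u(-12) + 749 = (-5 - 8*(-5))*√(13 - 12) + 749 = (-5 + 40)*√1 + 749 = 35*1 + 749 = 35 + 749 = 784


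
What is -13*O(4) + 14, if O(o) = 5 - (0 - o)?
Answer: -103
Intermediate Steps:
O(o) = 5 + o (O(o) = 5 - (-1)*o = 5 + o)
-13*O(4) + 14 = -13*(5 + 4) + 14 = -13*9 + 14 = -117 + 14 = -103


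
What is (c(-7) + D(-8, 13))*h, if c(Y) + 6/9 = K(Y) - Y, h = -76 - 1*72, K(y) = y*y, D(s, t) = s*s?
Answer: -52984/3 ≈ -17661.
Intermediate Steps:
D(s, t) = s**2
K(y) = y**2
h = -148 (h = -76 - 72 = -148)
c(Y) = -2/3 + Y**2 - Y (c(Y) = -2/3 + (Y**2 - Y) = -2/3 + Y**2 - Y)
(c(-7) + D(-8, 13))*h = ((-2/3 + (-7)**2 - 1*(-7)) + (-8)**2)*(-148) = ((-2/3 + 49 + 7) + 64)*(-148) = (166/3 + 64)*(-148) = (358/3)*(-148) = -52984/3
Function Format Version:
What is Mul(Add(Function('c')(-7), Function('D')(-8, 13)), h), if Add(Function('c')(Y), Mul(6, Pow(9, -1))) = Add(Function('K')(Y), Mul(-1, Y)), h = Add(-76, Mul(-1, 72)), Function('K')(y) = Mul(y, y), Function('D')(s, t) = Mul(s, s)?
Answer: Rational(-52984, 3) ≈ -17661.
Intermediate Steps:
Function('D')(s, t) = Pow(s, 2)
Function('K')(y) = Pow(y, 2)
h = -148 (h = Add(-76, -72) = -148)
Function('c')(Y) = Add(Rational(-2, 3), Pow(Y, 2), Mul(-1, Y)) (Function('c')(Y) = Add(Rational(-2, 3), Add(Pow(Y, 2), Mul(-1, Y))) = Add(Rational(-2, 3), Pow(Y, 2), Mul(-1, Y)))
Mul(Add(Function('c')(-7), Function('D')(-8, 13)), h) = Mul(Add(Add(Rational(-2, 3), Pow(-7, 2), Mul(-1, -7)), Pow(-8, 2)), -148) = Mul(Add(Add(Rational(-2, 3), 49, 7), 64), -148) = Mul(Add(Rational(166, 3), 64), -148) = Mul(Rational(358, 3), -148) = Rational(-52984, 3)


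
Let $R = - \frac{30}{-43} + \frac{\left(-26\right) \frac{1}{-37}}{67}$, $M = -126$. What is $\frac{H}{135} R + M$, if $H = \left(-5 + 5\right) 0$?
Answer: $-126$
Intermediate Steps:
$H = 0$ ($H = 0 \cdot 0 = 0$)
$R = \frac{75488}{106597}$ ($R = \left(-30\right) \left(- \frac{1}{43}\right) + \left(-26\right) \left(- \frac{1}{37}\right) \frac{1}{67} = \frac{30}{43} + \frac{26}{37} \cdot \frac{1}{67} = \frac{30}{43} + \frac{26}{2479} = \frac{75488}{106597} \approx 0.70816$)
$\frac{H}{135} R + M = \frac{0}{135} \cdot \frac{75488}{106597} - 126 = 0 \cdot \frac{1}{135} \cdot \frac{75488}{106597} - 126 = 0 \cdot \frac{75488}{106597} - 126 = 0 - 126 = -126$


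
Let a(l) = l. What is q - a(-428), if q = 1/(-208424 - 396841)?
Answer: 259053419/605265 ≈ 428.00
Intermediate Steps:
q = -1/605265 (q = 1/(-605265) = -1/605265 ≈ -1.6522e-6)
q - a(-428) = -1/605265 - 1*(-428) = -1/605265 + 428 = 259053419/605265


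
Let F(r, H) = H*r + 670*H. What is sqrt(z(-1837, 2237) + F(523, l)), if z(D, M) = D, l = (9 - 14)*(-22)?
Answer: 3*sqrt(14377) ≈ 359.71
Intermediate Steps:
l = 110 (l = -5*(-22) = 110)
F(r, H) = 670*H + H*r
sqrt(z(-1837, 2237) + F(523, l)) = sqrt(-1837 + 110*(670 + 523)) = sqrt(-1837 + 110*1193) = sqrt(-1837 + 131230) = sqrt(129393) = 3*sqrt(14377)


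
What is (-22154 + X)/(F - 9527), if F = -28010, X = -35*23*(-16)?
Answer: 9274/37537 ≈ 0.24706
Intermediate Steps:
X = 12880 (X = -805*(-16) = 12880)
(-22154 + X)/(F - 9527) = (-22154 + 12880)/(-28010 - 9527) = -9274/(-37537) = -9274*(-1/37537) = 9274/37537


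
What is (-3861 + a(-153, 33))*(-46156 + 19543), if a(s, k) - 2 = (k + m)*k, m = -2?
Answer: 75474468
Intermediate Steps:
a(s, k) = 2 + k*(-2 + k) (a(s, k) = 2 + (k - 2)*k = 2 + (-2 + k)*k = 2 + k*(-2 + k))
(-3861 + a(-153, 33))*(-46156 + 19543) = (-3861 + (2 + 33² - 2*33))*(-46156 + 19543) = (-3861 + (2 + 1089 - 66))*(-26613) = (-3861 + 1025)*(-26613) = -2836*(-26613) = 75474468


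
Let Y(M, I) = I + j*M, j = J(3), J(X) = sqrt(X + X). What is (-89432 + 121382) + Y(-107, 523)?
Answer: 32473 - 107*sqrt(6) ≈ 32211.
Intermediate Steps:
J(X) = sqrt(2)*sqrt(X) (J(X) = sqrt(2*X) = sqrt(2)*sqrt(X))
j = sqrt(6) (j = sqrt(2)*sqrt(3) = sqrt(6) ≈ 2.4495)
Y(M, I) = I + M*sqrt(6) (Y(M, I) = I + sqrt(6)*M = I + M*sqrt(6))
(-89432 + 121382) + Y(-107, 523) = (-89432 + 121382) + (523 - 107*sqrt(6)) = 31950 + (523 - 107*sqrt(6)) = 32473 - 107*sqrt(6)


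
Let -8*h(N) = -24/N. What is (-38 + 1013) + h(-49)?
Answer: 47772/49 ≈ 974.94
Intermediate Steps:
h(N) = 3/N (h(N) = -(-3)/N = 3/N)
(-38 + 1013) + h(-49) = (-38 + 1013) + 3/(-49) = 975 + 3*(-1/49) = 975 - 3/49 = 47772/49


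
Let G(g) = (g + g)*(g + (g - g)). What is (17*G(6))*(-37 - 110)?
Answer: -179928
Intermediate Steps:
G(g) = 2*g² (G(g) = (2*g)*(g + 0) = (2*g)*g = 2*g²)
(17*G(6))*(-37 - 110) = (17*(2*6²))*(-37 - 110) = (17*(2*36))*(-147) = (17*72)*(-147) = 1224*(-147) = -179928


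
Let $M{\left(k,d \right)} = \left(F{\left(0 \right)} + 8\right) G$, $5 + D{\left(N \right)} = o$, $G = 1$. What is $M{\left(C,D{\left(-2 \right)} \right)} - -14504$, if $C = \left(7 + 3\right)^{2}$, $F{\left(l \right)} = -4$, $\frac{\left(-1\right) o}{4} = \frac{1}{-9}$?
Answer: $14508$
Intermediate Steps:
$o = \frac{4}{9}$ ($o = - \frac{4}{-9} = \left(-4\right) \left(- \frac{1}{9}\right) = \frac{4}{9} \approx 0.44444$)
$D{\left(N \right)} = - \frac{41}{9}$ ($D{\left(N \right)} = -5 + \frac{4}{9} = - \frac{41}{9}$)
$C = 100$ ($C = 10^{2} = 100$)
$M{\left(k,d \right)} = 4$ ($M{\left(k,d \right)} = \left(-4 + 8\right) 1 = 4 \cdot 1 = 4$)
$M{\left(C,D{\left(-2 \right)} \right)} - -14504 = 4 - -14504 = 4 + 14504 = 14508$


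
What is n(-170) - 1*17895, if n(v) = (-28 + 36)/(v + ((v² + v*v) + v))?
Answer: -257061673/14365 ≈ -17895.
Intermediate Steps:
n(v) = 8/(2*v + 2*v²) (n(v) = 8/(v + ((v² + v²) + v)) = 8/(v + (2*v² + v)) = 8/(v + (v + 2*v²)) = 8/(2*v + 2*v²))
n(-170) - 1*17895 = 4/(-170*(1 - 170)) - 1*17895 = 4*(-1/170)/(-169) - 17895 = 4*(-1/170)*(-1/169) - 17895 = 2/14365 - 17895 = -257061673/14365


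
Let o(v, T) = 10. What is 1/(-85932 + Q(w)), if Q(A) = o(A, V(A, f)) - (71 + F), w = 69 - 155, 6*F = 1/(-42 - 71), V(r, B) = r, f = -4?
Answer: -678/58303253 ≈ -1.1629e-5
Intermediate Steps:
F = -1/678 (F = 1/(6*(-42 - 71)) = (⅙)/(-113) = (⅙)*(-1/113) = -1/678 ≈ -0.0014749)
w = -86
Q(A) = -41357/678 (Q(A) = 10 - (71 - 1/678) = 10 - 1*48137/678 = 10 - 48137/678 = -41357/678)
1/(-85932 + Q(w)) = 1/(-85932 - 41357/678) = 1/(-58303253/678) = -678/58303253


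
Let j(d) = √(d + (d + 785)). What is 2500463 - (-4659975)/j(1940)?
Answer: 2500463 + 310665*√4665/311 ≈ 2.5687e+6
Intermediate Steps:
j(d) = √(785 + 2*d) (j(d) = √(d + (785 + d)) = √(785 + 2*d))
2500463 - (-4659975)/j(1940) = 2500463 - (-4659975)/(√(785 + 2*1940)) = 2500463 - (-4659975)/(√(785 + 3880)) = 2500463 - (-4659975)/(√4665) = 2500463 - (-4659975)*√4665/4665 = 2500463 - (-310665)*√4665/311 = 2500463 + 310665*√4665/311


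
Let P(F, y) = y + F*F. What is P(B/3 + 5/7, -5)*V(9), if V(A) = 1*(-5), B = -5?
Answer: 9025/441 ≈ 20.465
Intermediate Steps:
V(A) = -5
P(F, y) = y + F²
P(B/3 + 5/7, -5)*V(9) = (-5 + (-5/3 + 5/7)²)*(-5) = (-5 + (-20/21)²)*(-5) = (-5 + 400/441)*(-5) = -1805/441*(-5) = 9025/441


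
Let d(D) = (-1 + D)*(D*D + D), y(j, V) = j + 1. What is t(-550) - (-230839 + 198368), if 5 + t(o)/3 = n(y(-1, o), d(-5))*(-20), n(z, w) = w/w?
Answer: 32396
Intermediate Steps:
y(j, V) = 1 + j
d(D) = (-1 + D)*(D + D²) (d(D) = (-1 + D)*(D² + D) = (-1 + D)*(D + D²))
n(z, w) = 1
t(o) = -75 (t(o) = -15 + 3*(1*(-20)) = -15 + 3*(-20) = -15 - 60 = -75)
t(-550) - (-230839 + 198368) = -75 - (-230839 + 198368) = -75 - 1*(-32471) = -75 + 32471 = 32396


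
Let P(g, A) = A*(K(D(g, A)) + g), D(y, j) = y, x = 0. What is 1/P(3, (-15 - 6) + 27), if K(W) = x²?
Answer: 1/18 ≈ 0.055556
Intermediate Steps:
K(W) = 0 (K(W) = 0² = 0)
P(g, A) = A*g (P(g, A) = A*(0 + g) = A*g)
1/P(3, (-15 - 6) + 27) = 1/(((-15 - 6) + 27)*3) = 1/((-21 + 27)*3) = 1/(6*3) = 1/18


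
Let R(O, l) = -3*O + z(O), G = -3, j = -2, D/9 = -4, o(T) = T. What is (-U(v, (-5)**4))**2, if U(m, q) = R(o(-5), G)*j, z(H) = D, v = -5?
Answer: 1764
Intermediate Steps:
D = -36 (D = 9*(-4) = -36)
z(H) = -36
R(O, l) = -36 - 3*O (R(O, l) = -3*O - 36 = -36 - 3*O)
U(m, q) = 42 (U(m, q) = (-36 - 3*(-5))*(-2) = (-36 + 15)*(-2) = -21*(-2) = 42)
(-U(v, (-5)**4))**2 = (-1*42)**2 = (-42)**2 = 1764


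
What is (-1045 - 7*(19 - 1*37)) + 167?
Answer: -752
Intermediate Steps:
(-1045 - 7*(19 - 1*37)) + 167 = (-1045 - 7*(19 - 37)) + 167 = (-1045 - 7*(-18)) + 167 = (-1045 + 126) + 167 = -919 + 167 = -752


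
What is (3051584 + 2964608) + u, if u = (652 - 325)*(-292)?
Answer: 5920708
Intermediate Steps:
u = -95484 (u = 327*(-292) = -95484)
(3051584 + 2964608) + u = (3051584 + 2964608) - 95484 = 6016192 - 95484 = 5920708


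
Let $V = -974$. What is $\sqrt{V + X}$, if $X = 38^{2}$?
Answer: $\sqrt{470} \approx 21.679$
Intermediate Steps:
$X = 1444$
$\sqrt{V + X} = \sqrt{-974 + 1444} = \sqrt{470}$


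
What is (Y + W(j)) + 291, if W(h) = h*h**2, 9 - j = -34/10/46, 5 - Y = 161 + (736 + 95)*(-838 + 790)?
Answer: 496049913503/12167000 ≈ 40770.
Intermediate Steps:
Y = 39732 (Y = 5 - (161 + (736 + 95)*(-838 + 790)) = 5 - (161 + 831*(-48)) = 5 - (161 - 39888) = 5 - 1*(-39727) = 5 + 39727 = 39732)
j = 2087/230 (j = 9 - (-34/10)/46 = 9 - (-34*1/10)/46 = 9 - (-17)/(5*46) = 9 - 1*(-17/230) = 9 + 17/230 = 2087/230 ≈ 9.0739)
W(h) = h**3
(Y + W(j)) + 291 = (39732 + (2087/230)**3) + 291 = (39732 + 9090072503/12167000) + 291 = 492509316503/12167000 + 291 = 496049913503/12167000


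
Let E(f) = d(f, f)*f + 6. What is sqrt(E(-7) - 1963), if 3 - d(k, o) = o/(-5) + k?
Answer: 41*I*sqrt(30)/5 ≈ 44.913*I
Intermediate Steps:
d(k, o) = 3 - k + o/5 (d(k, o) = 3 - (o/(-5) + k) = 3 - (-o/5 + k) = 3 - (k - o/5) = 3 + (-k + o/5) = 3 - k + o/5)
E(f) = 6 + f*(3 - 4*f/5) (E(f) = (3 - f + f/5)*f + 6 = (3 - 4*f/5)*f + 6 = f*(3 - 4*f/5) + 6 = 6 + f*(3 - 4*f/5))
sqrt(E(-7) - 1963) = sqrt((6 + (1/5)*(-7)*(15 - 4*(-7))) - 1963) = sqrt((6 + (1/5)*(-7)*(15 + 28)) - 1963) = sqrt((6 + (1/5)*(-7)*43) - 1963) = sqrt((6 - 301/5) - 1963) = sqrt(-271/5 - 1963) = sqrt(-10086/5) = 41*I*sqrt(30)/5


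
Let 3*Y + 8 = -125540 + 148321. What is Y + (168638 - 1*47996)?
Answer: 128233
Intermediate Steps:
Y = 7591 (Y = -8/3 + (-125540 + 148321)/3 = -8/3 + (⅓)*22781 = -8/3 + 22781/3 = 7591)
Y + (168638 - 1*47996) = 7591 + (168638 - 1*47996) = 7591 + (168638 - 47996) = 7591 + 120642 = 128233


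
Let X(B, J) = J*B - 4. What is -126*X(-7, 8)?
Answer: 7560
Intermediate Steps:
X(B, J) = -4 + B*J (X(B, J) = B*J - 4 = -4 + B*J)
-126*X(-7, 8) = -126*(-4 - 7*8) = -126*(-4 - 56) = -126*(-60) = 7560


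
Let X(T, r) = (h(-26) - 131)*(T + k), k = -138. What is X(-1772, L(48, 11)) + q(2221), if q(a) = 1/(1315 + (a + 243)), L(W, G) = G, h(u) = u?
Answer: 1133208731/3779 ≈ 2.9987e+5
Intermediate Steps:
X(T, r) = 21666 - 157*T (X(T, r) = (-26 - 131)*(T - 138) = -157*(-138 + T) = 21666 - 157*T)
q(a) = 1/(1558 + a) (q(a) = 1/(1315 + (243 + a)) = 1/(1558 + a))
X(-1772, L(48, 11)) + q(2221) = (21666 - 157*(-1772)) + 1/(1558 + 2221) = (21666 + 278204) + 1/3779 = 299870 + 1/3779 = 1133208731/3779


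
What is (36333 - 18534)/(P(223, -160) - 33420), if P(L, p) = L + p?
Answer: -5933/11119 ≈ -0.53359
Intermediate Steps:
(36333 - 18534)/(P(223, -160) - 33420) = (36333 - 18534)/((223 - 160) - 33420) = 17799/(63 - 33420) = 17799/(-33357) = 17799*(-1/33357) = -5933/11119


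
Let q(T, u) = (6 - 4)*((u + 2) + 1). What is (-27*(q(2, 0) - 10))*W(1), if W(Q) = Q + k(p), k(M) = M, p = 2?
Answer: 324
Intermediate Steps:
W(Q) = 2 + Q (W(Q) = Q + 2 = 2 + Q)
q(T, u) = 6 + 2*u (q(T, u) = 2*((2 + u) + 1) = 2*(3 + u) = 6 + 2*u)
(-27*(q(2, 0) - 10))*W(1) = (-27*((6 + 2*0) - 10))*(2 + 1) = -27*((6 + 0) - 10)*3 = -27*(6 - 10)*3 = -27*(-4)*3 = 108*3 = 324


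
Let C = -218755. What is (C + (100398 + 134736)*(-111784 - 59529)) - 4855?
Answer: -40281734552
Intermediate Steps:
(C + (100398 + 134736)*(-111784 - 59529)) - 4855 = (-218755 + (100398 + 134736)*(-111784 - 59529)) - 4855 = (-218755 + 235134*(-171313)) - 4855 = (-218755 - 40281510942) - 4855 = -40281729697 - 4855 = -40281734552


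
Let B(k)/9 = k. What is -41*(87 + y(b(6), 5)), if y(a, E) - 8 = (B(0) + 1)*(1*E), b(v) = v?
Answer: -4100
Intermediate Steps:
B(k) = 9*k
y(a, E) = 8 + E (y(a, E) = 8 + (9*0 + 1)*(1*E) = 8 + (0 + 1)*E = 8 + 1*E = 8 + E)
-41*(87 + y(b(6), 5)) = -41*(87 + (8 + 5)) = -41*(87 + 13) = -41*100 = -4100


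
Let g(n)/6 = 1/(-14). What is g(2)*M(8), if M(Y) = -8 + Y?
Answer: 0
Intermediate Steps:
g(n) = -3/7 (g(n) = 6/(-14) = 6*(-1/14) = -3/7)
g(2)*M(8) = -3*(-8 + 8)/7 = -3/7*0 = 0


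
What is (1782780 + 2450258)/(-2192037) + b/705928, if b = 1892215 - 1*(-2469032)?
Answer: 6571794740875/1547420295336 ≈ 4.2469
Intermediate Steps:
b = 4361247 (b = 1892215 + 2469032 = 4361247)
(1782780 + 2450258)/(-2192037) + b/705928 = (1782780 + 2450258)/(-2192037) + 4361247/705928 = 4233038*(-1/2192037) + 4361247*(1/705928) = -4233038/2192037 + 4361247/705928 = 6571794740875/1547420295336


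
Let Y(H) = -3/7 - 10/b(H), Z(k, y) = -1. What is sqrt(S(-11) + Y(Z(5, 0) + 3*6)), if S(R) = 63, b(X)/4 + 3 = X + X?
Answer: sqrt(11770514)/434 ≈ 7.9051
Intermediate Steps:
b(X) = -12 + 8*X (b(X) = -12 + 4*(X + X) = -12 + 4*(2*X) = -12 + 8*X)
Y(H) = -3/7 - 10/(-12 + 8*H)
sqrt(S(-11) + Y(Z(5, 0) + 3*6)) = sqrt(63 + (-17 - 12*(-1 + 3*6))/(14*(-3 + 2*(-1 + 3*6)))) = sqrt(63 + (-17 - 12*(-1 + 18))/(14*(-3 + 2*(-1 + 18)))) = sqrt(63 + (-17 - 12*17)/(14*(-3 + 2*17))) = sqrt(63 + (-17 - 204)/(14*(-3 + 34))) = sqrt(63 + (1/14)*(-221)/31) = sqrt(63 + (1/14)*(1/31)*(-221)) = sqrt(63 - 221/434) = sqrt(27121/434) = sqrt(11770514)/434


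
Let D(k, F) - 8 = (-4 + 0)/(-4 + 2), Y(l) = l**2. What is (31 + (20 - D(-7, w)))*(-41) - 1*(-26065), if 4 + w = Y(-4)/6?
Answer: 24384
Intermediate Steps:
w = -4/3 (w = -4 + (-4)**2/6 = -4 + 16*(1/6) = -4 + 8/3 = -4/3 ≈ -1.3333)
D(k, F) = 10 (D(k, F) = 8 + (-4 + 0)/(-4 + 2) = 8 - 4/(-2) = 8 - 4*(-1/2) = 8 + 2 = 10)
(31 + (20 - D(-7, w)))*(-41) - 1*(-26065) = (31 + (20 - 1*10))*(-41) - 1*(-26065) = (31 + (20 - 10))*(-41) + 26065 = (31 + 10)*(-41) + 26065 = 41*(-41) + 26065 = -1681 + 26065 = 24384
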